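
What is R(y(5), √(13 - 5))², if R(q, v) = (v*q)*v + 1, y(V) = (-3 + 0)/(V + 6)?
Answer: 169/121 ≈ 1.3967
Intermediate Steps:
y(V) = -3/(6 + V)
R(q, v) = 1 + q*v² (R(q, v) = (q*v)*v + 1 = q*v² + 1 = 1 + q*v²)
R(y(5), √(13 - 5))² = (1 + (-3/(6 + 5))*(√(13 - 5))²)² = (1 + (-3/11)*(√8)²)² = (1 + (-3*1/11)*(2*√2)²)² = (1 - 3/11*8)² = (1 - 24/11)² = (-13/11)² = 169/121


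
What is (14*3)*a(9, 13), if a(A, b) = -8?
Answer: -336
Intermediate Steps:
(14*3)*a(9, 13) = (14*3)*(-8) = 42*(-8) = -336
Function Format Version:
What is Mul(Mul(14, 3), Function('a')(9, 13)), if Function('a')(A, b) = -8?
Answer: -336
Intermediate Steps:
Mul(Mul(14, 3), Function('a')(9, 13)) = Mul(Mul(14, 3), -8) = Mul(42, -8) = -336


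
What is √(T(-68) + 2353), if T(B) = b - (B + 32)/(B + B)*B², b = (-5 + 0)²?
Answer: √1154 ≈ 33.971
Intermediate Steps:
b = 25 (b = (-5)² = 25)
T(B) = 25 - B*(32 + B)/2 (T(B) = 25 - (B + 32)/(B + B)*B² = 25 - (32 + B)/((2*B))*B² = 25 - (32 + B)*(1/(2*B))*B² = 25 - (32 + B)/(2*B)*B² = 25 - B*(32 + B)/2)
√(T(-68) + 2353) = √((25 - 16*(-68) - ½*(-68)²) + 2353) = √((25 + 1088 - ½*4624) + 2353) = √((25 + 1088 - 2312) + 2353) = √(-1199 + 2353) = √1154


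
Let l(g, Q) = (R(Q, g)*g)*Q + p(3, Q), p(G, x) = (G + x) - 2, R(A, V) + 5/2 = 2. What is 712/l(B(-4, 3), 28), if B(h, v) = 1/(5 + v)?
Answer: 2848/109 ≈ 26.128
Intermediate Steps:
R(A, V) = -½ (R(A, V) = -5/2 + 2 = -½)
p(G, x) = -2 + G + x
l(g, Q) = 1 + Q - Q*g/2 (l(g, Q) = (-g/2)*Q + (-2 + 3 + Q) = -Q*g/2 + (1 + Q) = 1 + Q - Q*g/2)
712/l(B(-4, 3), 28) = 712/(1 + 28 - ½*28/(5 + 3)) = 712/(1 + 28 - ½*28/8) = 712/(1 + 28 - ½*28*⅛) = 712/(1 + 28 - 7/4) = 712/(109/4) = 712*(4/109) = 2848/109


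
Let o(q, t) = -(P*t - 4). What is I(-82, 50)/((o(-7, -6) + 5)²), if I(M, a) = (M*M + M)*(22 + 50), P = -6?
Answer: 656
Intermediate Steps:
o(q, t) = 4 + 6*t (o(q, t) = -(-6*t - 4) = -(-4 - 6*t) = 4 + 6*t)
I(M, a) = 72*M + 72*M² (I(M, a) = (M² + M)*72 = (M + M²)*72 = 72*M + 72*M²)
I(-82, 50)/((o(-7, -6) + 5)²) = (72*(-82)*(1 - 82))/(((4 + 6*(-6)) + 5)²) = (72*(-82)*(-81))/(((4 - 36) + 5)²) = 478224/((-32 + 5)²) = 478224/((-27)²) = 478224/729 = 478224*(1/729) = 656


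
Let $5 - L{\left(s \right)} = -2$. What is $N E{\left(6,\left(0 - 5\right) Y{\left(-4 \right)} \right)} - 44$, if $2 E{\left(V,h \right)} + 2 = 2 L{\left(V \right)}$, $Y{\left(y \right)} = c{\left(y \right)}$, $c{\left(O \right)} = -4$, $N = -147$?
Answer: $-926$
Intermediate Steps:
$Y{\left(y \right)} = -4$
$L{\left(s \right)} = 7$ ($L{\left(s \right)} = 5 - -2 = 5 + 2 = 7$)
$E{\left(V,h \right)} = 6$ ($E{\left(V,h \right)} = -1 + \frac{2 \cdot 7}{2} = -1 + \frac{1}{2} \cdot 14 = -1 + 7 = 6$)
$N E{\left(6,\left(0 - 5\right) Y{\left(-4 \right)} \right)} - 44 = \left(-147\right) 6 - 44 = -882 - 44 = -926$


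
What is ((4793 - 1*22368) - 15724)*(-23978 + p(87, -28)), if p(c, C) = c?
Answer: 795546409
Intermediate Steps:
((4793 - 1*22368) - 15724)*(-23978 + p(87, -28)) = ((4793 - 1*22368) - 15724)*(-23978 + 87) = ((4793 - 22368) - 15724)*(-23891) = (-17575 - 15724)*(-23891) = -33299*(-23891) = 795546409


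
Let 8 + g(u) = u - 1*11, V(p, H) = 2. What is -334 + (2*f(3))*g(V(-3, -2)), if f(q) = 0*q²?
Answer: -334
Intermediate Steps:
f(q) = 0
g(u) = -19 + u (g(u) = -8 + (u - 1*11) = -8 + (u - 11) = -8 + (-11 + u) = -19 + u)
-334 + (2*f(3))*g(V(-3, -2)) = -334 + (2*0)*(-19 + 2) = -334 + 0*(-17) = -334 + 0 = -334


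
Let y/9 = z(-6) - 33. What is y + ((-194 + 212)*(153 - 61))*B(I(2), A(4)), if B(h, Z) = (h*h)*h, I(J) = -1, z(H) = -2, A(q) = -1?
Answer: -1971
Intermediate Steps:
B(h, Z) = h**3 (B(h, Z) = h**2*h = h**3)
y = -315 (y = 9*(-2 - 33) = 9*(-35) = -315)
y + ((-194 + 212)*(153 - 61))*B(I(2), A(4)) = -315 + ((-194 + 212)*(153 - 61))*(-1)**3 = -315 + (18*92)*(-1) = -315 + 1656*(-1) = -315 - 1656 = -1971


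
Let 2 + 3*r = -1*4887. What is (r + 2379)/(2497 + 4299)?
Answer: 562/5097 ≈ 0.11026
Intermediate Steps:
r = -4889/3 (r = -⅔ + (-1*4887)/3 = -⅔ + (⅓)*(-4887) = -⅔ - 1629 = -4889/3 ≈ -1629.7)
(r + 2379)/(2497 + 4299) = (-4889/3 + 2379)/(2497 + 4299) = (2248/3)/6796 = (2248/3)*(1/6796) = 562/5097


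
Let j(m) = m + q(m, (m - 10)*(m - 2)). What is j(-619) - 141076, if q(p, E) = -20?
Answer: -141715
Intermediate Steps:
j(m) = -20 + m (j(m) = m - 20 = -20 + m)
j(-619) - 141076 = (-20 - 619) - 141076 = -639 - 141076 = -141715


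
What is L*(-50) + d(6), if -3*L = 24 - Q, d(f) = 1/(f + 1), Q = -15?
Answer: 4551/7 ≈ 650.14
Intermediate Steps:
d(f) = 1/(1 + f)
L = -13 (L = -(24 - 1*(-15))/3 = -(24 + 15)/3 = -⅓*39 = -13)
L*(-50) + d(6) = -13*(-50) + 1/(1 + 6) = 650 + 1/7 = 650 + ⅐ = 4551/7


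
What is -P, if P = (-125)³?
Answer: 1953125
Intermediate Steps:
P = -1953125
-P = -1*(-1953125) = 1953125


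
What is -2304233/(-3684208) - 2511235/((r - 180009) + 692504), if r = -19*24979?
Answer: -4582297735789/69804688976 ≈ -65.645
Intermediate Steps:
r = -474601
-2304233/(-3684208) - 2511235/((r - 180009) + 692504) = -2304233/(-3684208) - 2511235/((-474601 - 180009) + 692504) = -2304233*(-1/3684208) - 2511235/(-654610 + 692504) = 2304233/3684208 - 2511235/37894 = -4582297735789/69804688976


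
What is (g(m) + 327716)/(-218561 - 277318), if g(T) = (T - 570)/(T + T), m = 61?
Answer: -39980843/60497238 ≈ -0.66087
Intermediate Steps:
g(T) = (-570 + T)/(2*T) (g(T) = (-570 + T)/((2*T)) = (-570 + T)*(1/(2*T)) = (-570 + T)/(2*T))
(g(m) + 327716)/(-218561 - 277318) = ((½)*(-570 + 61)/61 + 327716)/(-218561 - 277318) = ((½)*(1/61)*(-509) + 327716)/(-495879) = (-509/122 + 327716)*(-1/495879) = (39980843/122)*(-1/495879) = -39980843/60497238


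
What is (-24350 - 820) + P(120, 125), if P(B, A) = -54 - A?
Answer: -25349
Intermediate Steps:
(-24350 - 820) + P(120, 125) = (-24350 - 820) + (-54 - 1*125) = -25170 + (-54 - 125) = -25170 - 179 = -25349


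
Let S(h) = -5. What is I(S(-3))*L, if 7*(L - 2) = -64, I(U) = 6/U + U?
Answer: 310/7 ≈ 44.286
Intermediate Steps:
I(U) = U + 6/U
L = -50/7 (L = 2 + (1/7)*(-64) = 2 - 64/7 = -50/7 ≈ -7.1429)
I(S(-3))*L = (-5 + 6/(-5))*(-50/7) = (-5 + 6*(-1/5))*(-50/7) = (-5 - 6/5)*(-50/7) = -31/5*(-50/7) = 310/7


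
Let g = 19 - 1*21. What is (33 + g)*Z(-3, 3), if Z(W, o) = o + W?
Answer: 0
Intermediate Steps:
Z(W, o) = W + o
g = -2 (g = 19 - 21 = -2)
(33 + g)*Z(-3, 3) = (33 - 2)*(-3 + 3) = 31*0 = 0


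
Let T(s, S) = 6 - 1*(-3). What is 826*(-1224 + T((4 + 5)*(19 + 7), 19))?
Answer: -1003590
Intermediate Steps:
T(s, S) = 9 (T(s, S) = 6 + 3 = 9)
826*(-1224 + T((4 + 5)*(19 + 7), 19)) = 826*(-1224 + 9) = 826*(-1215) = -1003590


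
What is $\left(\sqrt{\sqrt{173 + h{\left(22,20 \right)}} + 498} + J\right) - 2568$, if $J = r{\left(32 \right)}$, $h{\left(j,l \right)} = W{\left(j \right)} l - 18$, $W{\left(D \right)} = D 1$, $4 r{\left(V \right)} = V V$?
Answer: $-2312 + \sqrt{498 + \sqrt{595}} \approx -2289.1$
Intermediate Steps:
$r{\left(V \right)} = \frac{V^{2}}{4}$ ($r{\left(V \right)} = \frac{V V}{4} = \frac{V^{2}}{4}$)
$W{\left(D \right)} = D$
$h{\left(j,l \right)} = -18 + j l$ ($h{\left(j,l \right)} = j l - 18 = -18 + j l$)
$J = 256$ ($J = \frac{32^{2}}{4} = \frac{1}{4} \cdot 1024 = 256$)
$\left(\sqrt{\sqrt{173 + h{\left(22,20 \right)}} + 498} + J\right) - 2568 = \left(\sqrt{\sqrt{173 + \left(-18 + 22 \cdot 20\right)} + 498} + 256\right) - 2568 = \left(\sqrt{\sqrt{173 + \left(-18 + 440\right)} + 498} + 256\right) - 2568 = \left(\sqrt{\sqrt{173 + 422} + 498} + 256\right) - 2568 = \left(\sqrt{\sqrt{595} + 498} + 256\right) - 2568 = \left(\sqrt{498 + \sqrt{595}} + 256\right) - 2568 = \left(256 + \sqrt{498 + \sqrt{595}}\right) - 2568 = -2312 + \sqrt{498 + \sqrt{595}}$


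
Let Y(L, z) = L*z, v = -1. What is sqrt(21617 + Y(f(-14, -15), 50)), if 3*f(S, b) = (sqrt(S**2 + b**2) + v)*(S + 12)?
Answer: sqrt(194853 - 300*sqrt(421))/3 ≈ 144.80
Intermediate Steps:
f(S, b) = (-1 + sqrt(S**2 + b**2))*(12 + S)/3 (f(S, b) = ((sqrt(S**2 + b**2) - 1)*(S + 12))/3 = ((-1 + sqrt(S**2 + b**2))*(12 + S))/3 = (-1 + sqrt(S**2 + b**2))*(12 + S)/3)
sqrt(21617 + Y(f(-14, -15), 50)) = sqrt(21617 + (-4 + 4*sqrt((-14)**2 + (-15)**2) - 1/3*(-14) + (1/3)*(-14)*sqrt((-14)**2 + (-15)**2))*50) = sqrt(21617 + (-4 + 4*sqrt(196 + 225) + 14/3 + (1/3)*(-14)*sqrt(196 + 225))*50) = sqrt(21617 + (-4 + 4*sqrt(421) + 14/3 + (1/3)*(-14)*sqrt(421))*50) = sqrt(21617 + (-4 + 4*sqrt(421) + 14/3 - 14*sqrt(421)/3)*50) = sqrt(21617 + (2/3 - 2*sqrt(421)/3)*50) = sqrt(21617 + (100/3 - 100*sqrt(421)/3)) = sqrt(64951/3 - 100*sqrt(421)/3)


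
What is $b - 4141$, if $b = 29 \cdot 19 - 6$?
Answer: $-3596$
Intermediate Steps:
$b = 545$ ($b = 551 - 6 = 545$)
$b - 4141 = 545 - 4141 = -3596$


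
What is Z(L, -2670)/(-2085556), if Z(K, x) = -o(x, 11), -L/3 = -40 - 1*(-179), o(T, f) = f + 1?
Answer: 3/521389 ≈ 5.7539e-6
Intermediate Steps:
o(T, f) = 1 + f
L = -417 (L = -3*(-40 - 1*(-179)) = -3*(-40 + 179) = -3*139 = -417)
Z(K, x) = -12 (Z(K, x) = -(1 + 11) = -1*12 = -12)
Z(L, -2670)/(-2085556) = -12/(-2085556) = -12*(-1/2085556) = 3/521389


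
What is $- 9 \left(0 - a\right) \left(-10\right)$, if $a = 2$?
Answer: $-180$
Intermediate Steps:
$- 9 \left(0 - a\right) \left(-10\right) = - 9 \left(0 - 2\right) \left(-10\right) = \left(-9\right) \left(-2\right) \left(-10\right) = 18 \left(-10\right) = -180$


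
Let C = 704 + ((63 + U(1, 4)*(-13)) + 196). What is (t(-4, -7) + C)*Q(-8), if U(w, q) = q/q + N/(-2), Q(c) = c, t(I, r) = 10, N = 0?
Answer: -7680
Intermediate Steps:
U(w, q) = 1 (U(w, q) = q/q + 0/(-2) = 1 + 0*(-1/2) = 1 + 0 = 1)
C = 950 (C = 704 + ((63 + 1*(-13)) + 196) = 704 + ((63 - 13) + 196) = 704 + (50 + 196) = 704 + 246 = 950)
(t(-4, -7) + C)*Q(-8) = (10 + 950)*(-8) = 960*(-8) = -7680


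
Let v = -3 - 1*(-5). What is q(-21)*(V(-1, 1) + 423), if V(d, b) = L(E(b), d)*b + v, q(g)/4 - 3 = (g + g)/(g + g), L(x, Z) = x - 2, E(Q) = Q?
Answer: 6784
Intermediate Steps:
L(x, Z) = -2 + x
q(g) = 16 (q(g) = 12 + 4*((g + g)/(g + g)) = 12 + 4*((2*g)/((2*g))) = 12 + 4*((2*g)*(1/(2*g))) = 12 + 4*1 = 12 + 4 = 16)
v = 2 (v = -3 + 5 = 2)
V(d, b) = 2 + b*(-2 + b) (V(d, b) = (-2 + b)*b + 2 = b*(-2 + b) + 2 = 2 + b*(-2 + b))
q(-21)*(V(-1, 1) + 423) = 16*((2 + 1*(-2 + 1)) + 423) = 16*((2 + 1*(-1)) + 423) = 16*((2 - 1) + 423) = 16*(1 + 423) = 16*424 = 6784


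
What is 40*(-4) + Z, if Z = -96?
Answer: -256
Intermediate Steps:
40*(-4) + Z = 40*(-4) - 96 = -160 - 96 = -256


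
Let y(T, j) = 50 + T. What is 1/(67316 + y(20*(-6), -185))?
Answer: 1/67246 ≈ 1.4871e-5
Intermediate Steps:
1/(67316 + y(20*(-6), -185)) = 1/(67316 + (50 + 20*(-6))) = 1/(67316 + (50 - 120)) = 1/(67316 - 70) = 1/67246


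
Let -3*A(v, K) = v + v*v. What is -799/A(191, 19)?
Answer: 799/12224 ≈ 0.065363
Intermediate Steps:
A(v, K) = -v/3 - v²/3 (A(v, K) = -(v + v*v)/3 = -(v + v²)/3 = -v/3 - v²/3)
-799/A(191, 19) = -799*(-3/(191*(1 + 191))) = -799/((-⅓*191*192)) = -799/(-12224) = -799*(-1/12224) = 799/12224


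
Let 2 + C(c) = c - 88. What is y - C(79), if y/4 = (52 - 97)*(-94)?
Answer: 16931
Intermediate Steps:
C(c) = -90 + c (C(c) = -2 + (c - 88) = -2 + (-88 + c) = -90 + c)
y = 16920 (y = 4*((52 - 97)*(-94)) = 4*(-45*(-94)) = 4*4230 = 16920)
y - C(79) = 16920 - (-90 + 79) = 16920 - 1*(-11) = 16920 + 11 = 16931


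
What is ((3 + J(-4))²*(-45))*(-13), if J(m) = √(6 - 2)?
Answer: 14625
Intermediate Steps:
J(m) = 2 (J(m) = √4 = 2)
((3 + J(-4))²*(-45))*(-13) = ((3 + 2)²*(-45))*(-13) = (5²*(-45))*(-13) = (25*(-45))*(-13) = -1125*(-13) = 14625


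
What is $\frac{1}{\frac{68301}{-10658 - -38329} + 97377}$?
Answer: $\frac{27671}{2694587268} \approx 1.0269 \cdot 10^{-5}$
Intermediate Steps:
$\frac{1}{\frac{68301}{-10658 - -38329} + 97377} = \frac{1}{\frac{68301}{-10658 + 38329} + 97377} = \frac{1}{\frac{68301}{27671} + 97377} = \frac{1}{\frac{2694587268}{27671}} = \frac{27671}{2694587268}$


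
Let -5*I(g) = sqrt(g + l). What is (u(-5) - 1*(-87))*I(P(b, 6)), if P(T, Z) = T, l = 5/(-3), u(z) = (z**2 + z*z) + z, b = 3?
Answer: -88*sqrt(3)/5 ≈ -30.484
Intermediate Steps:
u(z) = z + 2*z**2 (u(z) = (z**2 + z**2) + z = 2*z**2 + z = z + 2*z**2)
l = -5/3 (l = 5*(-1/3) = -5/3 ≈ -1.6667)
I(g) = -sqrt(-5/3 + g)/5 (I(g) = -sqrt(g - 5/3)/5 = -sqrt(-5/3 + g)/5)
(u(-5) - 1*(-87))*I(P(b, 6)) = (-5*(1 + 2*(-5)) - 1*(-87))*(-sqrt(-15 + 9*3)/15) = (-5*(1 - 10) + 87)*(-sqrt(-15 + 27)/15) = (-5*(-9) + 87)*(-2*sqrt(3)/15) = (45 + 87)*(-2*sqrt(3)/15) = 132*(-2*sqrt(3)/15) = -88*sqrt(3)/5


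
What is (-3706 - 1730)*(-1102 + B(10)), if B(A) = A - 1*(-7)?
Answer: 5898060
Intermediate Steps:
B(A) = 7 + A (B(A) = A + 7 = 7 + A)
(-3706 - 1730)*(-1102 + B(10)) = (-3706 - 1730)*(-1102 + (7 + 10)) = -5436*(-1102 + 17) = -5436*(-1085) = 5898060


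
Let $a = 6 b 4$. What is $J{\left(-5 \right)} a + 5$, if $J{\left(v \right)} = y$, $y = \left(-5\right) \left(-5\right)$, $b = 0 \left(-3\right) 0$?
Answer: $5$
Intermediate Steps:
$b = 0$ ($b = 0 \cdot 0 = 0$)
$a = 0$ ($a = 6 \cdot 0 \cdot 4 = 0 \cdot 4 = 0$)
$y = 25$
$J{\left(v \right)} = 25$
$J{\left(-5 \right)} a + 5 = 25 \cdot 0 + 5 = 0 + 5 = 5$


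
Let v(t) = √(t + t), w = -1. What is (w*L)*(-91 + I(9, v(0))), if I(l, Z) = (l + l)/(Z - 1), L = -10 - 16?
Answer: -2834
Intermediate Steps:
v(t) = √2*√t (v(t) = √(2*t) = √2*√t)
L = -26
I(l, Z) = 2*l/(-1 + Z) (I(l, Z) = (2*l)/(-1 + Z) = 2*l/(-1 + Z))
(w*L)*(-91 + I(9, v(0))) = (-1*(-26))*(-91 + 2*9/(-1 + √2*√0)) = 26*(-91 + 2*9/(-1 + √2*0)) = 26*(-91 + 2*9/(-1 + 0)) = 26*(-91 + 2*9/(-1)) = 26*(-91 + 2*9*(-1)) = 26*(-91 - 18) = 26*(-109) = -2834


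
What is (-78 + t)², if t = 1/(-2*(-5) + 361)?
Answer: 837349969/137641 ≈ 6083.6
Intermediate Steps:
t = 1/371 (t = 1/(10 + 361) = 1/371 ≈ 0.0026954)
(-78 + t)² = (-78 + 1/371)² = (-28937/371)² = 837349969/137641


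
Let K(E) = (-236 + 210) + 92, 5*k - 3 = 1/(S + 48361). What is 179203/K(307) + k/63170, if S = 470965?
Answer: 14697254987248957/5412960864300 ≈ 2715.2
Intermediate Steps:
k = 1557979/2596630 (k = ⅗ + 1/(5*(470965 + 48361)) = ⅗ + (⅕)/519326 = ⅗ + (⅕)*(1/519326) = ⅗ + 1/2596630 = 1557979/2596630 ≈ 0.60000)
K(E) = 66 (K(E) = -26 + 92 = 66)
179203/K(307) + k/63170 = 179203/66 + (1557979/2596630)/63170 = 179203*(1/66) + (1557979/2596630)*(1/63170) = 179203/66 + 1557979/164029117100 = 14697254987248957/5412960864300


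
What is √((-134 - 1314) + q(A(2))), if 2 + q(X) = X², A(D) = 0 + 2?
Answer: I*√1446 ≈ 38.026*I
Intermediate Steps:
A(D) = 2
q(X) = -2 + X²
√((-134 - 1314) + q(A(2))) = √((-134 - 1314) + (-2 + 2²)) = √(-1448 + (-2 + 4)) = √(-1448 + 2) = √(-1446) = I*√1446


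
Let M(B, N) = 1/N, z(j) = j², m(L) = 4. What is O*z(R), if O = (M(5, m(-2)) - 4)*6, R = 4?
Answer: -360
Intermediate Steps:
O = -45/2 (O = (1/4 - 4)*6 = (¼ - 4)*6 = -15/4*6 = -45/2 ≈ -22.500)
O*z(R) = -45/2*4² = -45/2*16 = -360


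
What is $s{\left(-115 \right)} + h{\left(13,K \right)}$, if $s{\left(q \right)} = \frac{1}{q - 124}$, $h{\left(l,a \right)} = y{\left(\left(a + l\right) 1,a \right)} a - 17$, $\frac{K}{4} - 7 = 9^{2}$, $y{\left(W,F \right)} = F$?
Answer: $\frac{29608992}{239} \approx 1.2389 \cdot 10^{5}$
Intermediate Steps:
$K = 352$ ($K = 28 + 4 \cdot 9^{2} = 28 + 4 \cdot 81 = 28 + 324 = 352$)
$h{\left(l,a \right)} = -17 + a^{2}$ ($h{\left(l,a \right)} = a a - 17 = a^{2} - 17 = -17 + a^{2}$)
$s{\left(q \right)} = \frac{1}{-124 + q}$
$s{\left(-115 \right)} + h{\left(13,K \right)} = \frac{1}{-124 - 115} - \left(17 - 352^{2}\right) = \frac{1}{-239} + \left(-17 + 123904\right) = - \frac{1}{239} + 123887 = \frac{29608992}{239}$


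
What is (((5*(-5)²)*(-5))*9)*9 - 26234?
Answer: -76859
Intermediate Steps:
(((5*(-5)²)*(-5))*9)*9 - 26234 = (((5*25)*(-5))*9)*9 - 26234 = ((125*(-5))*9)*9 - 26234 = -625*9*9 - 26234 = -5625*9 - 26234 = -50625 - 26234 = -76859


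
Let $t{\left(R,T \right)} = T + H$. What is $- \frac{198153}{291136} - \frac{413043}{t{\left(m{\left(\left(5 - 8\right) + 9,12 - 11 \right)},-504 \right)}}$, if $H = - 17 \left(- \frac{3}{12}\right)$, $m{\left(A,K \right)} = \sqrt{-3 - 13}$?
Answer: $\frac{480610639545}{581980864} \approx 825.82$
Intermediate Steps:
$m{\left(A,K \right)} = 4 i$ ($m{\left(A,K \right)} = \sqrt{-16} = 4 i$)
$H = \frac{17}{4}$ ($H = - 17 \left(\left(-3\right) \frac{1}{12}\right) = \left(-17\right) \left(- \frac{1}{4}\right) = \frac{17}{4} \approx 4.25$)
$t{\left(R,T \right)} = \frac{17}{4} + T$ ($t{\left(R,T \right)} = T + \frac{17}{4} = \frac{17}{4} + T$)
$- \frac{198153}{291136} - \frac{413043}{t{\left(m{\left(\left(5 - 8\right) + 9,12 - 11 \right)},-504 \right)}} = - \frac{198153}{291136} - \frac{413043}{\frac{17}{4} - 504} = \left(-198153\right) \frac{1}{291136} - \frac{413043}{- \frac{1999}{4}} = - \frac{198153}{291136} - - \frac{1652172}{1999} = - \frac{198153}{291136} + \frac{1652172}{1999} = \frac{480610639545}{581980864}$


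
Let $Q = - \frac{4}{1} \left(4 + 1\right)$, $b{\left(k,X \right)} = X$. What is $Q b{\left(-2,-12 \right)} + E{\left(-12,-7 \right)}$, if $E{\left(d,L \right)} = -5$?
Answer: $235$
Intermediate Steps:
$Q = -20$ ($Q = \left(-4\right) 1 \cdot 5 = \left(-4\right) 5 = -20$)
$Q b{\left(-2,-12 \right)} + E{\left(-12,-7 \right)} = \left(-20\right) \left(-12\right) - 5 = 240 - 5 = 235$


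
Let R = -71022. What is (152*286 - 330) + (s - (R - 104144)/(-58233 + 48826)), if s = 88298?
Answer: 1236280914/9407 ≈ 1.3142e+5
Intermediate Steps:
(152*286 - 330) + (s - (R - 104144)/(-58233 + 48826)) = (152*286 - 330) + (88298 - (-71022 - 104144)/(-58233 + 48826)) = (43472 - 330) + (88298 - (-175166)/(-9407)) = 43142 + (88298 - (-175166)*(-1)/9407) = 43142 + (88298 - 1*175166/9407) = 43142 + (88298 - 175166/9407) = 43142 + 830444120/9407 = 1236280914/9407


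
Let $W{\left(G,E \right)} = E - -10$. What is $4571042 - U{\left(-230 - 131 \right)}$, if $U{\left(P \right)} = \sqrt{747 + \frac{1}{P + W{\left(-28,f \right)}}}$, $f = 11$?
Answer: $4571042 - \frac{11 \sqrt{178415}}{170} \approx 4.571 \cdot 10^{6}$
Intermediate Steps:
$W{\left(G,E \right)} = 10 + E$ ($W{\left(G,E \right)} = E + 10 = 10 + E$)
$U{\left(P \right)} = \sqrt{747 + \frac{1}{21 + P}}$ ($U{\left(P \right)} = \sqrt{747 + \frac{1}{P + \left(10 + 11\right)}} = \sqrt{747 + \frac{1}{P + 21}} = \sqrt{747 + \frac{1}{21 + P}}$)
$4571042 - U{\left(-230 - 131 \right)} = 4571042 - \sqrt{\frac{15688 + 747 \left(-230 - 131\right)}{21 - 361}} = 4571042 - \sqrt{\frac{15688 + 747 \left(-361\right)}{21 - 361}} = 4571042 - \sqrt{\frac{15688 - 269667}{-340}} = 4571042 - \sqrt{\left(- \frac{1}{340}\right) \left(-253979\right)} = 4571042 - \sqrt{\frac{253979}{340}} = 4571042 - \frac{11 \sqrt{178415}}{170}$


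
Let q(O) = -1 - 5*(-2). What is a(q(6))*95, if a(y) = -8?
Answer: -760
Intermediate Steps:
q(O) = 9 (q(O) = -1 + 10 = 9)
a(q(6))*95 = -8*95 = -760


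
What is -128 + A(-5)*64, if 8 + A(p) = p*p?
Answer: 960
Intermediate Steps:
A(p) = -8 + p² (A(p) = -8 + p*p = -8 + p²)
-128 + A(-5)*64 = -128 + (-8 + (-5)²)*64 = -128 + (-8 + 25)*64 = -128 + 17*64 = -128 + 1088 = 960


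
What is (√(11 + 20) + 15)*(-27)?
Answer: -405 - 27*√31 ≈ -555.33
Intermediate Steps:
(√(11 + 20) + 15)*(-27) = (√31 + 15)*(-27) = (15 + √31)*(-27) = -405 - 27*√31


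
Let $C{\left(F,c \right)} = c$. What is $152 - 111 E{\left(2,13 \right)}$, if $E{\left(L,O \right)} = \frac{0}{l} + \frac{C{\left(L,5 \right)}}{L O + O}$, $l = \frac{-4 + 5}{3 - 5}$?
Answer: $\frac{1791}{13} \approx 137.77$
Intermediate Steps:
$l = - \frac{1}{2}$ ($l = 1 \frac{1}{-2} = 1 \left(- \frac{1}{2}\right) = - \frac{1}{2} \approx -0.5$)
$E{\left(L,O \right)} = \frac{5}{O + L O}$ ($E{\left(L,O \right)} = \frac{0}{- \frac{1}{2}} + \frac{5}{L O + O} = 0 \left(-2\right) + \frac{5}{O + L O} = 0 + \frac{5}{O + L O} = \frac{5}{O + L O}$)
$152 - 111 E{\left(2,13 \right)} = 152 - 111 \frac{5}{13 \left(1 + 2\right)} = 152 - 111 \cdot 5 \cdot \frac{1}{13} \cdot \frac{1}{3} = 152 - \frac{185}{13} = \frac{1791}{13}$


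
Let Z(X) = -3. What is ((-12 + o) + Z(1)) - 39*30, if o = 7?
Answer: -1178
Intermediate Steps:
((-12 + o) + Z(1)) - 39*30 = ((-12 + 7) - 3) - 39*30 = (-5 - 3) - 1170 = -8 - 1170 = -1178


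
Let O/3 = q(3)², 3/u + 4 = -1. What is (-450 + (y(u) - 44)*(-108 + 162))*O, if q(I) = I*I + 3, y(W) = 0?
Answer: -1220832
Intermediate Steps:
u = -⅗ (u = 3/(-4 - 1) = 3/(-5) = 3*(-⅕) = -⅗ ≈ -0.60000)
q(I) = 3 + I² (q(I) = I² + 3 = 3 + I²)
O = 432 (O = 3*(3 + 3²)² = 3*(3 + 9)² = 3*12² = 3*144 = 432)
(-450 + (y(u) - 44)*(-108 + 162))*O = (-450 + (0 - 44)*(-108 + 162))*432 = (-450 - 44*54)*432 = (-450 - 2376)*432 = -2826*432 = -1220832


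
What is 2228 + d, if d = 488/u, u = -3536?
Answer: 984715/442 ≈ 2227.9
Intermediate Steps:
d = -61/442 (d = 488/(-3536) = 488*(-1/3536) = -61/442 ≈ -0.13801)
2228 + d = 2228 - 61/442 = 984715/442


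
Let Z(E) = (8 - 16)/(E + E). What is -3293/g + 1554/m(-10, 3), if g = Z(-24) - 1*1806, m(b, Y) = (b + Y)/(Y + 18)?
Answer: -50493012/10835 ≈ -4660.2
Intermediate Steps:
Z(E) = -4/E (Z(E) = -8*1/(2*E) = -4/E)
m(b, Y) = (Y + b)/(18 + Y)
g = -10835/6 (g = -4/(-24) - 1*1806 = -4*(-1/24) - 1806 = ⅙ - 1806 = -10835/6 ≈ -1805.8)
-3293/g + 1554/m(-10, 3) = -3293/(-10835/6) + 1554/(((3 - 10)/(18 + 3))) = -3293*(-6/10835) + 1554/((-7/21)) = 19758/10835 + 1554/(((1/21)*(-7))) = 19758/10835 + 1554/(-⅓) = 19758/10835 + 1554*(-3) = 19758/10835 - 4662 = -50493012/10835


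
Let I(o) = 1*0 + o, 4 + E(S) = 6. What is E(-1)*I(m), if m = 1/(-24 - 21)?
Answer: -2/45 ≈ -0.044444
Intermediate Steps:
E(S) = 2 (E(S) = -4 + 6 = 2)
m = -1/45 (m = 1/(-45) = -1/45 ≈ -0.022222)
I(o) = o (I(o) = 0 + o = o)
E(-1)*I(m) = 2*(-1/45) = -2/45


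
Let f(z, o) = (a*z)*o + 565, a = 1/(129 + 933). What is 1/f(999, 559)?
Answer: 118/128719 ≈ 0.00091673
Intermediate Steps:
a = 1/1062 ≈ 0.00094162
f(z, o) = 565 + o*z/1062 (f(z, o) = (z/1062)*o + 565 = o*z/1062 + 565 = 565 + o*z/1062)
1/f(999, 559) = 1/(565 + (1/1062)*559*999) = 1/(565 + 62049/118) = 1/(128719/118) = 118/128719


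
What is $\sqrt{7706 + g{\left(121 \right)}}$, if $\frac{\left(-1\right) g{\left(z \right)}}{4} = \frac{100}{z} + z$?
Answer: $\frac{\sqrt{873462}}{11} \approx 84.963$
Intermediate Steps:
$g{\left(z \right)} = - \frac{400}{z} - 4 z$ ($g{\left(z \right)} = - 4 \left(\frac{100}{z} + z\right) = - 4 \left(z + \frac{100}{z}\right) = - \frac{400}{z} - 4 z$)
$\sqrt{7706 + g{\left(121 \right)}} = \sqrt{7706 - \left(484 + \frac{400}{121}\right)} = \sqrt{7706 - \frac{58964}{121}} = \sqrt{\frac{873462}{121}} = \frac{\sqrt{873462}}{11}$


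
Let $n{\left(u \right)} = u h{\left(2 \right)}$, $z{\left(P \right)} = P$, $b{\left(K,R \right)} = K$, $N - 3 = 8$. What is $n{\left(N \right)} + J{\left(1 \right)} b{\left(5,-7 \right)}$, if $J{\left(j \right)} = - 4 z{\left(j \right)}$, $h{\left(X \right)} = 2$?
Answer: $2$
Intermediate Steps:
$N = 11$ ($N = 3 + 8 = 11$)
$J{\left(j \right)} = - 4 j$
$n{\left(u \right)} = 2 u$ ($n{\left(u \right)} = u 2 = 2 u$)
$n{\left(N \right)} + J{\left(1 \right)} b{\left(5,-7 \right)} = 2 \cdot 11 + \left(-4\right) 1 \cdot 5 = 22 - 20 = 2$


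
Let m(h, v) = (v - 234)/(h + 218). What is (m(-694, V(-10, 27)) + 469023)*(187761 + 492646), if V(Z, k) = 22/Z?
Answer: 108503135797121/340 ≈ 3.1913e+11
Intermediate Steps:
m(h, v) = (-234 + v)/(218 + h)
(m(-694, V(-10, 27)) + 469023)*(187761 + 492646) = ((-234 + 22/(-10))/(218 - 694) + 469023)*(187761 + 492646) = ((-234 + 22*(-⅒))/(-476) + 469023)*680407 = (-(-234 - 11/5)/476 + 469023)*680407 = (-1/476*(-1181/5) + 469023)*680407 = (1181/2380 + 469023)*680407 = (1116275921/2380)*680407 = 108503135797121/340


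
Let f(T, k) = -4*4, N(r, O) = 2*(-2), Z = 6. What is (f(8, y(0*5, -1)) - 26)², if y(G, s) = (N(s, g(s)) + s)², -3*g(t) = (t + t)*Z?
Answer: 1764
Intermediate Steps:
g(t) = -4*t (g(t) = -(t + t)*6/3 = -2*t*6/3 = -4*t)
N(r, O) = -4
y(G, s) = (-4 + s)²
f(T, k) = -16
(f(8, y(0*5, -1)) - 26)² = (-16 - 26)² = (-42)² = 1764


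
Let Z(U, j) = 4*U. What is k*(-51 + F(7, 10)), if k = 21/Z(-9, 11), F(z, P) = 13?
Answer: 133/6 ≈ 22.167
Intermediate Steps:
k = -7/12 (k = 21/((4*(-9))) = 21/(-36) = 21*(-1/36) = -7/12 ≈ -0.58333)
k*(-51 + F(7, 10)) = -7*(-51 + 13)/12 = -7/12*(-38) = 133/6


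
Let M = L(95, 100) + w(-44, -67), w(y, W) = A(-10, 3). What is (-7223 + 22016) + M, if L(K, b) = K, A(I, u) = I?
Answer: 14878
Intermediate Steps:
w(y, W) = -10
M = 85 (M = 95 - 10 = 85)
(-7223 + 22016) + M = (-7223 + 22016) + 85 = 14793 + 85 = 14878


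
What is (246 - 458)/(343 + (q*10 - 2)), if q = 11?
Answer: -212/451 ≈ -0.47007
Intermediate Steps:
(246 - 458)/(343 + (q*10 - 2)) = (246 - 458)/(343 + (11*10 - 2)) = -212/(343 + (110 - 2)) = -212/(343 + 108) = -212/451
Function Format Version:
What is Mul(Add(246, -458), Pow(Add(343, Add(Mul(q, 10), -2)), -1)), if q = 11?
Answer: Rational(-212, 451) ≈ -0.47007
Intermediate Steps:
Mul(Add(246, -458), Pow(Add(343, Add(Mul(q, 10), -2)), -1)) = Mul(Add(246, -458), Pow(Add(343, Add(Mul(11, 10), -2)), -1)) = Mul(-212, Pow(Add(343, Add(110, -2)), -1)) = Mul(-212, Pow(Add(343, 108), -1)) = Mul(-212, Pow(451, -1)) = Mul(-212, Rational(1, 451)) = Rational(-212, 451)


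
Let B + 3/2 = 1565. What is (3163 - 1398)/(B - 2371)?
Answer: -706/323 ≈ -2.1858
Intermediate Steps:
B = 3127/2 (B = -3/2 + 1565 = 3127/2 ≈ 1563.5)
(3163 - 1398)/(B - 2371) = (3163 - 1398)/(3127/2 - 2371) = 1765/(-1615/2) = 1765*(-2/1615) = -706/323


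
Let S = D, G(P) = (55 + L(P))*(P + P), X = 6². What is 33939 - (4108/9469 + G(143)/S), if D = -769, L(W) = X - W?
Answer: 246988310659/7281661 ≈ 33919.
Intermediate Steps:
X = 36
L(W) = 36 - W
G(P) = 2*P*(91 - P) (G(P) = (55 + (36 - P))*(P + P) = (91 - P)*(2*P) = 2*P*(91 - P))
S = -769
33939 - (4108/9469 + G(143)/S) = 33939 - (4108/9469 + (2*143*(91 - 1*143))/(-769)) = 33939 - (4108*(1/9469) + (2*143*(91 - 143))*(-1/769)) = 33939 - (4108/9469 + (2*143*(-52))*(-1/769)) = 33939 - (4108/9469 - 14872*(-1/769)) = 33939 - (4108/9469 + 14872/769) = 33939 - 1*143982020/7281661 = 33939 - 143982020/7281661 = 246988310659/7281661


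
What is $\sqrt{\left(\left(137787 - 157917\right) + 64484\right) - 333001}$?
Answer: $i \sqrt{288647} \approx 537.26 i$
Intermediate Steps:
$\sqrt{\left(\left(137787 - 157917\right) + 64484\right) - 333001} = \sqrt{\left(-20130 + 64484\right) - 333001} = \sqrt{44354 - 333001} = \sqrt{-288647} = i \sqrt{288647}$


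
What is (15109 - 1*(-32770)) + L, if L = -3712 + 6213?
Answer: 50380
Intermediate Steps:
L = 2501
(15109 - 1*(-32770)) + L = (15109 - 1*(-32770)) + 2501 = (15109 + 32770) + 2501 = 47879 + 2501 = 50380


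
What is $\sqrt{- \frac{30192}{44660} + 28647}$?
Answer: $\frac{\sqrt{3570971251155}}{11165} \approx 169.25$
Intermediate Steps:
$\sqrt{- \frac{30192}{44660} + 28647} = \sqrt{\left(-30192\right) \frac{1}{44660} + 28647} = \sqrt{- \frac{7548}{11165} + 28647} = \sqrt{\frac{319836207}{11165}} = \frac{\sqrt{3570971251155}}{11165}$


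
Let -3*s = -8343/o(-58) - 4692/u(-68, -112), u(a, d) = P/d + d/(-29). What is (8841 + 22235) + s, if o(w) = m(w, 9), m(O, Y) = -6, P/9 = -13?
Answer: 985902569/31874 ≈ 30931.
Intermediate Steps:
P = -117 (P = 9*(-13) = -117)
u(a, d) = -117/d - d/29 (u(a, d) = -117/d + d/(-29) = -117/d + d*(-1/29) = -117/d - d/29)
o(w) = -6
s = -4613855/31874 (s = -(-8343/(-6) - 4692/(-117/(-112) - 1/29*(-112)))/3 = -(-8343*(-1/6) - 4692/(-117*(-1/112) + 112/29))/3 = -(2781/2 - 4692/(117/112 + 112/29))/3 = -(2781/2 - 4692/15937/3248)/3 = -(2781/2 - 4692*3248/15937)/3 = -(2781/2 - 15239616/15937)/3 = -1/3*13841565/31874 = -4613855/31874 ≈ -144.75)
(8841 + 22235) + s = (8841 + 22235) - 4613855/31874 = 31076 - 4613855/31874 = 985902569/31874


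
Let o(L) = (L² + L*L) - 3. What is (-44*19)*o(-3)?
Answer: -12540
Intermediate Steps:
o(L) = -3 + 2*L² (o(L) = (L² + L²) - 3 = 2*L² - 3 = -3 + 2*L²)
(-44*19)*o(-3) = (-44*19)*(-3 + 2*(-3)²) = -836*(-3 + 2*9) = -836*(-3 + 18) = -836*15 = -12540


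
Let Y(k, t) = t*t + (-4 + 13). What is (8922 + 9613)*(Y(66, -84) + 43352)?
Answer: 934479095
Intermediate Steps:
Y(k, t) = 9 + t² (Y(k, t) = t² + 9 = 9 + t²)
(8922 + 9613)*(Y(66, -84) + 43352) = (8922 + 9613)*((9 + (-84)²) + 43352) = 18535*((9 + 7056) + 43352) = 18535*(7065 + 43352) = 18535*50417 = 934479095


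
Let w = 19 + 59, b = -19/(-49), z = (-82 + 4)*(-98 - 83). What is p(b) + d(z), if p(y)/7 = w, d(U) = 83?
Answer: 629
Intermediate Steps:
z = 14118 (z = -78*(-181) = 14118)
b = 19/49 (b = -19*(-1/49) = 19/49 ≈ 0.38775)
w = 78
p(y) = 546 (p(y) = 7*78 = 546)
p(b) + d(z) = 546 + 83 = 629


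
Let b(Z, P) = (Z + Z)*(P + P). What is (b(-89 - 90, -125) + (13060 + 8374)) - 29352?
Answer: 81582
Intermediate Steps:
b(Z, P) = 4*P*Z (b(Z, P) = (2*Z)*(2*P) = 4*P*Z)
(b(-89 - 90, -125) + (13060 + 8374)) - 29352 = (4*(-125)*(-89 - 90) + (13060 + 8374)) - 29352 = (4*(-125)*(-179) + 21434) - 29352 = (89500 + 21434) - 29352 = 110934 - 29352 = 81582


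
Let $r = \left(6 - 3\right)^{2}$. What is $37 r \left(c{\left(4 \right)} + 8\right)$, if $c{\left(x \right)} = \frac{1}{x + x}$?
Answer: $\frac{21645}{8} \approx 2705.6$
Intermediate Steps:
$c{\left(x \right)} = \frac{1}{2 x}$
$r = 9$ ($r = 3^{2} = 9$)
$37 r \left(c{\left(4 \right)} + 8\right) = 37 \cdot 9 \left(\frac{1}{2 \cdot 4} + 8\right) = 333 \left(\frac{1}{2} \cdot \frac{1}{4} + 8\right) = 333 \left(\frac{1}{8} + 8\right) = 333 \cdot \frac{65}{8} = \frac{21645}{8}$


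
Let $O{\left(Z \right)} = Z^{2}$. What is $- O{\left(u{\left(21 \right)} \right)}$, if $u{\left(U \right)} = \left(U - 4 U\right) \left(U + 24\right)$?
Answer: $-8037225$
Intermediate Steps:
$u{\left(U \right)} = - 3 U \left(24 + U\right)$
$- O{\left(u{\left(21 \right)} \right)} = - \left(\left(-3\right) 21 \left(24 + 21\right)\right)^{2} = - \left(\left(-3\right) 21 \cdot 45\right)^{2} = - \left(-2835\right)^{2} = \left(-1\right) 8037225 = -8037225$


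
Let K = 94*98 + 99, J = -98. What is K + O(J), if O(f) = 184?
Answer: 9495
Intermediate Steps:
K = 9311 (K = 9212 + 99 = 9311)
K + O(J) = 9311 + 184 = 9495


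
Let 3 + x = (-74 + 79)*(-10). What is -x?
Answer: 53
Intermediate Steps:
x = -53 (x = -3 + (-74 + 79)*(-10) = -3 + 5*(-10) = -3 - 50 = -53)
-x = -1*(-53) = 53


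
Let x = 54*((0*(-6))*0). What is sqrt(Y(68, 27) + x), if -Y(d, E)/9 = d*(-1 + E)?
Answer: 6*I*sqrt(442) ≈ 126.14*I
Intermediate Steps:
Y(d, E) = -9*d*(-1 + E)
x = 0 (x = 54*(0*0) = 54*0 = 0)
sqrt(Y(68, 27) + x) = sqrt(9*68*(1 - 1*27) + 0) = sqrt(9*68*(1 - 27) + 0) = sqrt(9*68*(-26) + 0) = sqrt(-15912 + 0) = sqrt(-15912) = 6*I*sqrt(442)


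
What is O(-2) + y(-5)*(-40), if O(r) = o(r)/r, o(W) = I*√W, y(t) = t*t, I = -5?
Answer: -1000 + 5*I*√2/2 ≈ -1000.0 + 3.5355*I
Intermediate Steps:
y(t) = t²
o(W) = -5*√W
O(r) = -5/√r (O(r) = (-5*√r)/r = -5/√r)
O(-2) + y(-5)*(-40) = -(-5)*I*√2/2 + (-5)²*(-40) = -(-5)*I*√2/2 + 25*(-40) = 5*I*√2/2 - 1000 = -1000 + 5*I*√2/2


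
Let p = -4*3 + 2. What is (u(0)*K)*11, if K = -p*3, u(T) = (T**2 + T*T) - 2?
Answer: -660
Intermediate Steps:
p = -10 (p = -12 + 2 = -10)
u(T) = -2 + 2*T**2 (u(T) = (T**2 + T**2) - 2 = 2*T**2 - 2 = -2 + 2*T**2)
K = 30 (K = -1*(-10)*3 = 10*3 = 30)
(u(0)*K)*11 = ((-2 + 2*0**2)*30)*11 = ((-2 + 2*0)*30)*11 = ((-2 + 0)*30)*11 = -2*30*11 = -60*11 = -660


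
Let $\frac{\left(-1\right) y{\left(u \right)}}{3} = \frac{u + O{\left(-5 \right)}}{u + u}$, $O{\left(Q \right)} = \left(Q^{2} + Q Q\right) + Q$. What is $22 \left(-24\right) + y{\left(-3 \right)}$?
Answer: $-507$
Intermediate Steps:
$O{\left(Q \right)} = Q + 2 Q^{2}$ ($O{\left(Q \right)} = \left(Q^{2} + Q^{2}\right) + Q = 2 Q^{2} + Q = Q + 2 Q^{2}$)
$y{\left(u \right)} = - \frac{3 \left(45 + u\right)}{2 u}$ ($y{\left(u \right)} = - 3 \frac{u - 5 \left(1 + 2 \left(-5\right)\right)}{u + u} = - 3 \frac{u - 5 \left(1 - 10\right)}{2 u} = - 3 \left(u - -45\right) \frac{1}{2 u} = - 3 \left(u + 45\right) \frac{1}{2 u} = - 3 \left(45 + u\right) \frac{1}{2 u} = - 3 \frac{45 + u}{2 u} = - \frac{3 \left(45 + u\right)}{2 u}$)
$22 \left(-24\right) + y{\left(-3 \right)} = 22 \left(-24\right) + \frac{3 \left(-45 - -3\right)}{2 \left(-3\right)} = -528 + \frac{3}{2} \left(- \frac{1}{3}\right) \left(-45 + 3\right) = -528 + \frac{3}{2} \left(- \frac{1}{3}\right) \left(-42\right) = -528 + 21 = -507$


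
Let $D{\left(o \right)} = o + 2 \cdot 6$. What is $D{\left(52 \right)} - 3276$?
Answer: $-3212$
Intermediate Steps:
$D{\left(o \right)} = 12 + o$ ($D{\left(o \right)} = o + 12 = 12 + o$)
$D{\left(52 \right)} - 3276 = \left(12 + 52\right) - 3276 = 64 - 3276 = -3212$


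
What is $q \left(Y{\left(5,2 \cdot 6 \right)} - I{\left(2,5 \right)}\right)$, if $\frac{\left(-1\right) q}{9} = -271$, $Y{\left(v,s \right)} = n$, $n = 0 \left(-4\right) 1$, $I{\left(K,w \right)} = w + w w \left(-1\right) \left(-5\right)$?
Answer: $-317070$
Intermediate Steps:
$I{\left(K,w \right)} = w + 5 w^{2}$ ($I{\left(K,w \right)} = w + w^{2} \left(-1\right) \left(-5\right) = w + - w^{2} \left(-5\right) = w + 5 w^{2}$)
$n = 0$ ($n = 0 \cdot 1 = 0$)
$Y{\left(v,s \right)} = 0$
$q = 2439$ ($q = \left(-9\right) \left(-271\right) = 2439$)
$q \left(Y{\left(5,2 \cdot 6 \right)} - I{\left(2,5 \right)}\right) = 2439 \left(0 - 5 \left(1 + 5 \cdot 5\right)\right) = 2439 \left(0 - 5 \left(1 + 25\right)\right) = 2439 \left(0 - 5 \cdot 26\right) = 2439 \left(0 - 130\right) = 2439 \left(-130\right) = -317070$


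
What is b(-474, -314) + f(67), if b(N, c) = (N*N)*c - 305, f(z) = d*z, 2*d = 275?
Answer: -141078713/2 ≈ -7.0539e+7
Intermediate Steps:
d = 275/2 (d = (½)*275 = 275/2 ≈ 137.50)
f(z) = 275*z/2
b(N, c) = -305 + c*N² (b(N, c) = N²*c - 305 = c*N² - 305 = -305 + c*N²)
b(-474, -314) + f(67) = (-305 - 314*(-474)²) + (275/2)*67 = (-305 - 314*224676) + 18425/2 = (-305 - 70548264) + 18425/2 = -70548569 + 18425/2 = -141078713/2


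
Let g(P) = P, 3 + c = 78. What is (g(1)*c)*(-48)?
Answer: -3600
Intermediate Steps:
c = 75 (c = -3 + 78 = 75)
(g(1)*c)*(-48) = (1*75)*(-48) = 75*(-48) = -3600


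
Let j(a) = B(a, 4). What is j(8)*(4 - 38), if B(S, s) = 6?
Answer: -204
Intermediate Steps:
j(a) = 6
j(8)*(4 - 38) = 6*(4 - 38) = 6*(-34) = -204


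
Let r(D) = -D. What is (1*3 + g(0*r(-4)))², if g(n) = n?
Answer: 9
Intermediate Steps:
(1*3 + g(0*r(-4)))² = (1*3 + 0*(-1*(-4)))² = (3 + 0*4)² = (3 + 0)² = 3² = 9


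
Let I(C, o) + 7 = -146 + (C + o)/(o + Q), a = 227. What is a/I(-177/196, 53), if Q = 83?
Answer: -6050912/4068157 ≈ -1.4874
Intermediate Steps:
I(C, o) = -153 + (C + o)/(83 + o) (I(C, o) = -7 + (-146 + (C + o)/(o + 83)) = -7 + (-146 + (C + o)/(83 + o)) = -153 + (C + o)/(83 + o))
a/I(-177/196, 53) = 227/(((-12699 - 177/196 - 152*53)/(83 + 53))) = 227/(((-12699 - 177*1/196 - 8056)/136)) = 227/(((-12699 - 177/196 - 8056)/136)) = 227/(((1/136)*(-4068157/196))) = 227/(-4068157/26656) = 227*(-26656/4068157) = -6050912/4068157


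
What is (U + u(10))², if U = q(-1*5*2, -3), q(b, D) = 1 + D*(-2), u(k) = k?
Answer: 289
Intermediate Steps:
q(b, D) = 1 - 2*D
U = 7 (U = 1 - 2*(-3) = 1 + 6 = 7)
(U + u(10))² = (7 + 10)² = 17² = 289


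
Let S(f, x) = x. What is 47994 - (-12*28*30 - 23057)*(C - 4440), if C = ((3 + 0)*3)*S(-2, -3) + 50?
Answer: -146318135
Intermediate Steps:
C = 23 (C = ((3 + 0)*3)*(-3) + 50 = (3*3)*(-3) + 50 = 9*(-3) + 50 = -27 + 50 = 23)
47994 - (-12*28*30 - 23057)*(C - 4440) = 47994 - (-12*28*30 - 23057)*(23 - 4440) = 47994 - (-336*30 - 23057)*(-4417) = 47994 - (-10080 - 23057)*(-4417) = 47994 - (-33137)*(-4417) = 47994 - 1*146366129 = 47994 - 146366129 = -146318135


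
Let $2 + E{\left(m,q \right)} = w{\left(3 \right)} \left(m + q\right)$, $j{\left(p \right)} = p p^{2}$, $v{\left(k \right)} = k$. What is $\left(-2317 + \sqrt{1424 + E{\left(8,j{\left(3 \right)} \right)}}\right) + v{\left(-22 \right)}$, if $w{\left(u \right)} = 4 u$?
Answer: $-2339 + \sqrt{1842} \approx -2296.1$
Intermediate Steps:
$j{\left(p \right)} = p^{3}$
$E{\left(m,q \right)} = -2 + 12 m + 12 q$ ($E{\left(m,q \right)} = -2 + 4 \cdot 3 \left(m + q\right) = -2 + 12 \left(m + q\right) = -2 + \left(12 m + 12 q\right) = -2 + 12 m + 12 q$)
$\left(-2317 + \sqrt{1424 + E{\left(8,j{\left(3 \right)} \right)}}\right) + v{\left(-22 \right)} = \left(-2317 + \sqrt{1424 + \left(-2 + 12 \cdot 8 + 12 \cdot 3^{3}\right)}\right) - 22 = \left(-2317 + \sqrt{1424 + \left(-2 + 96 + 12 \cdot 27\right)}\right) - 22 = \left(-2317 + \sqrt{1424 + \left(-2 + 96 + 324\right)}\right) - 22 = \left(-2317 + \sqrt{1424 + 418}\right) - 22 = \left(-2317 + \sqrt{1842}\right) - 22 = -2339 + \sqrt{1842}$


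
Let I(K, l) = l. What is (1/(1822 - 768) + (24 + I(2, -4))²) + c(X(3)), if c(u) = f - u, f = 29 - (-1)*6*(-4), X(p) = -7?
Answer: 434249/1054 ≈ 412.00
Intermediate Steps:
f = 5 (f = 29 - (-1)*(-24) = 29 - 1*24 = 29 - 24 = 5)
c(u) = 5 - u
(1/(1822 - 768) + (24 + I(2, -4))²) + c(X(3)) = (1/(1822 - 768) + (24 - 4)²) + (5 - 1*(-7)) = (1/1054 + 20²) + (5 + 7) = (1/1054 + 400) + 12 = 421601/1054 + 12 = 434249/1054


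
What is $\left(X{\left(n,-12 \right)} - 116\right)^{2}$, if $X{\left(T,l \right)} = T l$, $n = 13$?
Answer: $73984$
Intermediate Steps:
$\left(X{\left(n,-12 \right)} - 116\right)^{2} = \left(13 \left(-12\right) - 116\right)^{2} = \left(-156 - 116\right)^{2} = \left(-272\right)^{2} = 73984$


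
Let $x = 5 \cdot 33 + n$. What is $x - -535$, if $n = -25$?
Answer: $675$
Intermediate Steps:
$x = 140$ ($x = 5 \cdot 33 - 25 = 165 - 25 = 140$)
$x - -535 = 140 - -535 = 140 + 535 = 675$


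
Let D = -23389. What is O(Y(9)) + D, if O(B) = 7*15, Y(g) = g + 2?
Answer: -23284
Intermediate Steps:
Y(g) = 2 + g
O(B) = 105
O(Y(9)) + D = 105 - 23389 = -23284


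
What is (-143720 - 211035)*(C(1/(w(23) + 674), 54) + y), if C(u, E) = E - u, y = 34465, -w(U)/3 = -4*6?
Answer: -9135357377615/746 ≈ -1.2246e+10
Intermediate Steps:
w(U) = 72 (w(U) = -(-12)*6 = -3*(-24) = 72)
(-143720 - 211035)*(C(1/(w(23) + 674), 54) + y) = (-143720 - 211035)*((54 - 1/(72 + 674)) + 34465) = -354755*((54 - 1/746) + 34465) = -354755*(40283/746 + 34465) = -354755*25751173/746 = -9135357377615/746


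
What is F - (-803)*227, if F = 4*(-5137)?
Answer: 161733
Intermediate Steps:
F = -20548
F - (-803)*227 = -20548 - (-803)*227 = -20548 - 1*(-182281) = -20548 + 182281 = 161733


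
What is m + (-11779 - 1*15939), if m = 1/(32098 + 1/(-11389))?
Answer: -10132706294489/365564121 ≈ -27718.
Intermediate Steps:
m = 11389/365564121 (m = 1/(32098 - 1/11389) = 1/(365564121/11389) = 11389/365564121 ≈ 3.1155e-5)
m + (-11779 - 1*15939) = 11389/365564121 + (-11779 - 1*15939) = 11389/365564121 + (-11779 - 15939) = 11389/365564121 - 27718 = -10132706294489/365564121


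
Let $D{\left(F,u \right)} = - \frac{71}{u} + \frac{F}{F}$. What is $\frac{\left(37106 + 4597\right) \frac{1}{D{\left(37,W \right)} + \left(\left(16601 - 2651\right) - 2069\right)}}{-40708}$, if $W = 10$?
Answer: $- \frac{69505}{805672382} \approx -8.627 \cdot 10^{-5}$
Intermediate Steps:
$D{\left(F,u \right)} = 1 - \frac{71}{u}$ ($D{\left(F,u \right)} = - \frac{71}{u} + 1 = 1 - \frac{71}{u}$)
$\frac{\left(37106 + 4597\right) \frac{1}{D{\left(37,W \right)} + \left(\left(16601 - 2651\right) - 2069\right)}}{-40708} = \frac{\left(37106 + 4597\right) \frac{1}{\frac{-71 + 10}{10} + \left(\left(16601 - 2651\right) - 2069\right)}}{-40708} = \frac{41703}{\frac{1}{10} \left(-61\right) + \left(13950 - 2069\right)} \left(- \frac{1}{40708}\right) = \frac{41703}{- \frac{61}{10} + 11881} \left(- \frac{1}{40708}\right) = \frac{41703}{\frac{118749}{10}} \left(- \frac{1}{40708}\right) = 41703 \cdot \frac{10}{118749} \left(- \frac{1}{40708}\right) = \frac{139010}{39583} \left(- \frac{1}{40708}\right) = - \frac{69505}{805672382}$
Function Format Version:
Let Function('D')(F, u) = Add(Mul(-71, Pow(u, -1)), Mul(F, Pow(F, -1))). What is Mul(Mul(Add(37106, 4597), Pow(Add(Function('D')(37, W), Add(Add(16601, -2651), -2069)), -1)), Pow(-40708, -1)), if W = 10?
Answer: Rational(-69505, 805672382) ≈ -8.6270e-5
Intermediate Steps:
Function('D')(F, u) = Add(1, Mul(-71, Pow(u, -1))) (Function('D')(F, u) = Add(Mul(-71, Pow(u, -1)), 1) = Add(1, Mul(-71, Pow(u, -1))))
Mul(Mul(Add(37106, 4597), Pow(Add(Function('D')(37, W), Add(Add(16601, -2651), -2069)), -1)), Pow(-40708, -1)) = Mul(Mul(Add(37106, 4597), Pow(Add(Mul(Pow(10, -1), Add(-71, 10)), Add(Add(16601, -2651), -2069)), -1)), Pow(-40708, -1)) = Mul(Mul(41703, Pow(Add(Mul(Rational(1, 10), -61), Add(13950, -2069)), -1)), Rational(-1, 40708)) = Mul(Mul(41703, Pow(Add(Rational(-61, 10), 11881), -1)), Rational(-1, 40708)) = Mul(Mul(41703, Pow(Rational(118749, 10), -1)), Rational(-1, 40708)) = Mul(Mul(41703, Rational(10, 118749)), Rational(-1, 40708)) = Mul(Rational(139010, 39583), Rational(-1, 40708)) = Rational(-69505, 805672382)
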